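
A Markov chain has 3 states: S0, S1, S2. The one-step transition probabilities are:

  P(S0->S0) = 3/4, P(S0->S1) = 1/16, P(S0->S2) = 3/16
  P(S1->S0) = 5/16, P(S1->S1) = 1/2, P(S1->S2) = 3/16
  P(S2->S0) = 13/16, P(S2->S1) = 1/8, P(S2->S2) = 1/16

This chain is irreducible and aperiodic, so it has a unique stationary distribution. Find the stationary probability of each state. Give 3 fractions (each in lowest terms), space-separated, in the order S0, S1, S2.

The stationary distribution satisfies pi = pi * P, i.e.:
  pi_S0 = 3/4*pi_S0 + 5/16*pi_S1 + 13/16*pi_S2
  pi_S1 = 1/16*pi_S0 + 1/2*pi_S1 + 1/8*pi_S2
  pi_S2 = 3/16*pi_S0 + 3/16*pi_S1 + 1/16*pi_S2
with normalization: pi_S0 + pi_S1 + pi_S2 = 1.

Using the first 2 balance equations plus normalization, the linear system A*pi = b is:
  [-1/4, 5/16, 13/16] . pi = 0
  [1/16, -1/2, 1/8] . pi = 0
  [1, 1, 1] . pi = 1

Solving yields:
  pi_S0 = 19/27
  pi_S1 = 7/54
  pi_S2 = 1/6

Verification (pi * P):
  19/27*3/4 + 7/54*5/16 + 1/6*13/16 = 19/27 = pi_S0  (ok)
  19/27*1/16 + 7/54*1/2 + 1/6*1/8 = 7/54 = pi_S1  (ok)
  19/27*3/16 + 7/54*3/16 + 1/6*1/16 = 1/6 = pi_S2  (ok)

Answer: 19/27 7/54 1/6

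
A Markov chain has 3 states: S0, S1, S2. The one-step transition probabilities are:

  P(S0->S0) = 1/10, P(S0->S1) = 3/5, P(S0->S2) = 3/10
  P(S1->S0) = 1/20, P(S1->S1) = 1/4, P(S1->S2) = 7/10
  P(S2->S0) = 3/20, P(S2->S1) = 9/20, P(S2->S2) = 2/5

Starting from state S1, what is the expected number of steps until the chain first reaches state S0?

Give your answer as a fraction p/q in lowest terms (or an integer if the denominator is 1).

Answer: 260/27

Derivation:
Let h_i = expected steps to first reach S0 from state i.
Boundary: h_S0 = 0.
First-step equations for the other states:
  h_S1 = 1 + 1/20*h_S0 + 1/4*h_S1 + 7/10*h_S2
  h_S2 = 1 + 3/20*h_S0 + 9/20*h_S1 + 2/5*h_S2

Substituting h_S0 = 0 and rearranging gives the linear system (I - Q) h = 1:
  [3/4, -7/10] . (h_S1, h_S2) = 1
  [-9/20, 3/5] . (h_S1, h_S2) = 1

Solving yields:
  h_S1 = 260/27
  h_S2 = 80/9

Starting state is S1, so the expected hitting time is h_S1 = 260/27.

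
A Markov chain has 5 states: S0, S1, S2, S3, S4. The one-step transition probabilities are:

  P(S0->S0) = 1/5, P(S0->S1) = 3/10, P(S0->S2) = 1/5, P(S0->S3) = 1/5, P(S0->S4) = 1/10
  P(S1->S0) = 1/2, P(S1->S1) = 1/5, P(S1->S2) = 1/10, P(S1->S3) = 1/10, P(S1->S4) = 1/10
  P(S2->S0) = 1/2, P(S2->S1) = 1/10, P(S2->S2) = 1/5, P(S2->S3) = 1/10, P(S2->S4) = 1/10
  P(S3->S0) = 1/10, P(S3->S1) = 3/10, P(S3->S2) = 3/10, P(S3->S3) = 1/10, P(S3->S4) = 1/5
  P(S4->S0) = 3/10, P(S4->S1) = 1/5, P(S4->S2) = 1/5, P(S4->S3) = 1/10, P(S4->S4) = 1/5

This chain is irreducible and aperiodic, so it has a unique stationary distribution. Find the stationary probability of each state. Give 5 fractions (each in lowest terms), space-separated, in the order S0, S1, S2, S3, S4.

Answer: 49/151 308/1359 259/1359 20/151 19/151

Derivation:
The stationary distribution satisfies pi = pi * P, i.e.:
  pi_S0 = 1/5*pi_S0 + 1/2*pi_S1 + 1/2*pi_S2 + 1/10*pi_S3 + 3/10*pi_S4
  pi_S1 = 3/10*pi_S0 + 1/5*pi_S1 + 1/10*pi_S2 + 3/10*pi_S3 + 1/5*pi_S4
  pi_S2 = 1/5*pi_S0 + 1/10*pi_S1 + 1/5*pi_S2 + 3/10*pi_S3 + 1/5*pi_S4
  pi_S3 = 1/5*pi_S0 + 1/10*pi_S1 + 1/10*pi_S2 + 1/10*pi_S3 + 1/10*pi_S4
  pi_S4 = 1/10*pi_S0 + 1/10*pi_S1 + 1/10*pi_S2 + 1/5*pi_S3 + 1/5*pi_S4
with normalization: pi_S0 + pi_S1 + pi_S2 + pi_S3 + pi_S4 = 1.

Using the first 4 balance equations plus normalization, the linear system A*pi = b is:
  [-4/5, 1/2, 1/2, 1/10, 3/10] . pi = 0
  [3/10, -4/5, 1/10, 3/10, 1/5] . pi = 0
  [1/5, 1/10, -4/5, 3/10, 1/5] . pi = 0
  [1/5, 1/10, 1/10, -9/10, 1/10] . pi = 0
  [1, 1, 1, 1, 1] . pi = 1

Solving yields:
  pi_S0 = 49/151
  pi_S1 = 308/1359
  pi_S2 = 259/1359
  pi_S3 = 20/151
  pi_S4 = 19/151

Verification (pi * P):
  49/151*1/5 + 308/1359*1/2 + 259/1359*1/2 + 20/151*1/10 + 19/151*3/10 = 49/151 = pi_S0  (ok)
  49/151*3/10 + 308/1359*1/5 + 259/1359*1/10 + 20/151*3/10 + 19/151*1/5 = 308/1359 = pi_S1  (ok)
  49/151*1/5 + 308/1359*1/10 + 259/1359*1/5 + 20/151*3/10 + 19/151*1/5 = 259/1359 = pi_S2  (ok)
  49/151*1/5 + 308/1359*1/10 + 259/1359*1/10 + 20/151*1/10 + 19/151*1/10 = 20/151 = pi_S3  (ok)
  49/151*1/10 + 308/1359*1/10 + 259/1359*1/10 + 20/151*1/5 + 19/151*1/5 = 19/151 = pi_S4  (ok)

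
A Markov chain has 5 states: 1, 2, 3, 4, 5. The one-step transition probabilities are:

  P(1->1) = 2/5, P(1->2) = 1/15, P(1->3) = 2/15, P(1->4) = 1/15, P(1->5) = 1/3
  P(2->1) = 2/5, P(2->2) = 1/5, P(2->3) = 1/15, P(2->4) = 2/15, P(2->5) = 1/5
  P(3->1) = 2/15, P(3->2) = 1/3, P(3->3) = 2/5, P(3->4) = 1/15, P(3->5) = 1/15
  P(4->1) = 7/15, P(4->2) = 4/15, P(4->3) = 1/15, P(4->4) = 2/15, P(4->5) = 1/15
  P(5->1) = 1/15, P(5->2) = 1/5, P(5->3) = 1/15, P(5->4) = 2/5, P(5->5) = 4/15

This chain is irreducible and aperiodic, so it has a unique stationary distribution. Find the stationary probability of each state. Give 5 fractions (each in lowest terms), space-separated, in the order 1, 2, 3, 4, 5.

Answer: 5338/17557 6589/35114 4579/35114 5687/35114 7583/35114

Derivation:
The stationary distribution satisfies pi = pi * P, i.e.:
  pi_1 = 2/5*pi_1 + 2/5*pi_2 + 2/15*pi_3 + 7/15*pi_4 + 1/15*pi_5
  pi_2 = 1/15*pi_1 + 1/5*pi_2 + 1/3*pi_3 + 4/15*pi_4 + 1/5*pi_5
  pi_3 = 2/15*pi_1 + 1/15*pi_2 + 2/5*pi_3 + 1/15*pi_4 + 1/15*pi_5
  pi_4 = 1/15*pi_1 + 2/15*pi_2 + 1/15*pi_3 + 2/15*pi_4 + 2/5*pi_5
  pi_5 = 1/3*pi_1 + 1/5*pi_2 + 1/15*pi_3 + 1/15*pi_4 + 4/15*pi_5
with normalization: pi_1 + pi_2 + pi_3 + pi_4 + pi_5 = 1.

Using the first 4 balance equations plus normalization, the linear system A*pi = b is:
  [-3/5, 2/5, 2/15, 7/15, 1/15] . pi = 0
  [1/15, -4/5, 1/3, 4/15, 1/5] . pi = 0
  [2/15, 1/15, -3/5, 1/15, 1/15] . pi = 0
  [1/15, 2/15, 1/15, -13/15, 2/5] . pi = 0
  [1, 1, 1, 1, 1] . pi = 1

Solving yields:
  pi_1 = 5338/17557
  pi_2 = 6589/35114
  pi_3 = 4579/35114
  pi_4 = 5687/35114
  pi_5 = 7583/35114

Verification (pi * P):
  5338/17557*2/5 + 6589/35114*2/5 + 4579/35114*2/15 + 5687/35114*7/15 + 7583/35114*1/15 = 5338/17557 = pi_1  (ok)
  5338/17557*1/15 + 6589/35114*1/5 + 4579/35114*1/3 + 5687/35114*4/15 + 7583/35114*1/5 = 6589/35114 = pi_2  (ok)
  5338/17557*2/15 + 6589/35114*1/15 + 4579/35114*2/5 + 5687/35114*1/15 + 7583/35114*1/15 = 4579/35114 = pi_3  (ok)
  5338/17557*1/15 + 6589/35114*2/15 + 4579/35114*1/15 + 5687/35114*2/15 + 7583/35114*2/5 = 5687/35114 = pi_4  (ok)
  5338/17557*1/3 + 6589/35114*1/5 + 4579/35114*1/15 + 5687/35114*1/15 + 7583/35114*4/15 = 7583/35114 = pi_5  (ok)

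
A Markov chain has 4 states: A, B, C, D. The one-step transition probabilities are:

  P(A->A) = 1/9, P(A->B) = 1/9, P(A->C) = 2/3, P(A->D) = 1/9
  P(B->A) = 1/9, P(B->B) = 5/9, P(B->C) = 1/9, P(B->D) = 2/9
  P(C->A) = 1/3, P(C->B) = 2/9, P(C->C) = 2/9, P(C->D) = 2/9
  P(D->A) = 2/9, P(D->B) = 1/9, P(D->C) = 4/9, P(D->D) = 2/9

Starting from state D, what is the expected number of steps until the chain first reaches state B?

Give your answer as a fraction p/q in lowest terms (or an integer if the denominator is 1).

Answer: 243/38

Derivation:
Let h_i = expected steps to first reach B from state i.
Boundary: h_B = 0.
First-step equations for the other states:
  h_A = 1 + 1/9*h_A + 1/9*h_B + 2/3*h_C + 1/9*h_D
  h_C = 1 + 1/3*h_A + 2/9*h_B + 2/9*h_C + 2/9*h_D
  h_D = 1 + 2/9*h_A + 1/9*h_B + 4/9*h_C + 2/9*h_D

Substituting h_B = 0 and rearranging gives the linear system (I - Q) h = 1:
  [8/9, -2/3, -1/9] . (h_A, h_C, h_D) = 1
  [-1/3, 7/9, -2/9] . (h_A, h_C, h_D) = 1
  [-2/9, -4/9, 7/9] . (h_A, h_C, h_D) = 1

Solving yields:
  h_A = 477/76
  h_C = 441/76
  h_D = 243/38

Starting state is D, so the expected hitting time is h_D = 243/38.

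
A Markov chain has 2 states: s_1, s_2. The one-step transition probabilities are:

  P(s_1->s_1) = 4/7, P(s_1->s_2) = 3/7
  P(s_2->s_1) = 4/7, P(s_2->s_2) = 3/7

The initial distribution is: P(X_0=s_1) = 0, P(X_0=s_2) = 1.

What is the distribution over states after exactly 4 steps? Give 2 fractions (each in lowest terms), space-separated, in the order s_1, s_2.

Answer: 4/7 3/7

Derivation:
Propagating the distribution step by step (d_{t+1} = d_t * P):
d_0 = (s_1=0, s_2=1)
  d_1[s_1] = 0*4/7 + 1*4/7 = 4/7
  d_1[s_2] = 0*3/7 + 1*3/7 = 3/7
d_1 = (s_1=4/7, s_2=3/7)
  d_2[s_1] = 4/7*4/7 + 3/7*4/7 = 4/7
  d_2[s_2] = 4/7*3/7 + 3/7*3/7 = 3/7
d_2 = (s_1=4/7, s_2=3/7)
  d_3[s_1] = 4/7*4/7 + 3/7*4/7 = 4/7
  d_3[s_2] = 4/7*3/7 + 3/7*3/7 = 3/7
d_3 = (s_1=4/7, s_2=3/7)
  d_4[s_1] = 4/7*4/7 + 3/7*4/7 = 4/7
  d_4[s_2] = 4/7*3/7 + 3/7*3/7 = 3/7
d_4 = (s_1=4/7, s_2=3/7)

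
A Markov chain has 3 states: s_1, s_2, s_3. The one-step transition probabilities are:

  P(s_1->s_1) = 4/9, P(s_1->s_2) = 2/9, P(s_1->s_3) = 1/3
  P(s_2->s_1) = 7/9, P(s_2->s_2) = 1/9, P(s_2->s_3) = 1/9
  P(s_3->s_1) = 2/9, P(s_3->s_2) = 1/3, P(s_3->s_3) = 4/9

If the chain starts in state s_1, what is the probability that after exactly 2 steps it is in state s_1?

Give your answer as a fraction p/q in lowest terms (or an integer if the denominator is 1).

Computing P^2 by repeated multiplication:
P^1 =
  s_1: [4/9, 2/9, 1/3]
  s_2: [7/9, 1/9, 1/9]
  s_3: [2/9, 1/3, 4/9]
P^2 =
  s_1: [4/9, 19/81, 26/81]
  s_2: [37/81, 2/9, 26/81]
  s_3: [37/81, 19/81, 25/81]

(P^2)[s_1 -> s_1] = 4/9

Answer: 4/9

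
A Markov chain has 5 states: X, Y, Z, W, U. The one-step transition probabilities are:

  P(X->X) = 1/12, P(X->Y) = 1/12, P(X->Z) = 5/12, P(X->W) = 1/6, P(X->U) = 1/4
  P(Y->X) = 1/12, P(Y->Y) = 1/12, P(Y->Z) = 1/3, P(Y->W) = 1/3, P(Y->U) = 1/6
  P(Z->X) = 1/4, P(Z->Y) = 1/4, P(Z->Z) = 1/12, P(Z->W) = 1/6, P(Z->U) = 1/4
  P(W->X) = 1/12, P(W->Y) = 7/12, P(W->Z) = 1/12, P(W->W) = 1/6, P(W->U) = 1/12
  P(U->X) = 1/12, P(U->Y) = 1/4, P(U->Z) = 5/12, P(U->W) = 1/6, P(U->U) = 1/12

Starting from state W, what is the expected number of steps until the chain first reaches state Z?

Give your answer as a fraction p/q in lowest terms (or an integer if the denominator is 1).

Let h_i = expected steps to first reach Z from state i.
Boundary: h_Z = 0.
First-step equations for the other states:
  h_X = 1 + 1/12*h_X + 1/12*h_Y + 5/12*h_Z + 1/6*h_W + 1/4*h_U
  h_Y = 1 + 1/12*h_X + 1/12*h_Y + 1/3*h_Z + 1/3*h_W + 1/6*h_U
  h_W = 1 + 1/12*h_X + 7/12*h_Y + 1/12*h_Z + 1/6*h_W + 1/12*h_U
  h_U = 1 + 1/12*h_X + 1/4*h_Y + 5/12*h_Z + 1/6*h_W + 1/12*h_U

Substituting h_Z = 0 and rearranging gives the linear system (I - Q) h = 1:
  [11/12, -1/12, -1/6, -1/4] . (h_X, h_Y, h_W, h_U) = 1
  [-1/12, 11/12, -1/3, -1/6] . (h_X, h_Y, h_W, h_U) = 1
  [-1/12, -7/12, 5/6, -1/12] . (h_X, h_Y, h_W, h_U) = 1
  [-1/12, -1/4, -1/6, 11/12] . (h_X, h_Y, h_W, h_U) = 1

Solving yields:
  h_X = 564/187
  h_Y = 648/187
  h_W = 72/17
  h_U = 576/187

Starting state is W, so the expected hitting time is h_W = 72/17.

Answer: 72/17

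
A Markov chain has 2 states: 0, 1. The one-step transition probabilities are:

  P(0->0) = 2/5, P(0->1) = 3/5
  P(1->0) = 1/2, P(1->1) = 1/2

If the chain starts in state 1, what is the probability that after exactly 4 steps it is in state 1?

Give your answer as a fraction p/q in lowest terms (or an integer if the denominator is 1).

Computing P^4 by repeated multiplication:
P^1 =
  0: [2/5, 3/5]
  1: [1/2, 1/2]
P^2 =
  0: [23/50, 27/50]
  1: [9/20, 11/20]
P^3 =
  0: [227/500, 273/500]
  1: [91/200, 109/200]
P^4 =
  0: [2273/5000, 2727/5000]
  1: [909/2000, 1091/2000]

(P^4)[1 -> 1] = 1091/2000

Answer: 1091/2000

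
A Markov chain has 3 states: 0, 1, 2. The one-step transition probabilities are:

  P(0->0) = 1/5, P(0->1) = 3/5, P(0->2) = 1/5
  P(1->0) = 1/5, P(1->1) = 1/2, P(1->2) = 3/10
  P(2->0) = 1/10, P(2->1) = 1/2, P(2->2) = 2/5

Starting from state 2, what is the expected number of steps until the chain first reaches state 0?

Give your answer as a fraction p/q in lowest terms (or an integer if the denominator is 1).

Let h_i = expected steps to first reach 0 from state i.
Boundary: h_0 = 0.
First-step equations for the other states:
  h_1 = 1 + 1/5*h_0 + 1/2*h_1 + 3/10*h_2
  h_2 = 1 + 1/10*h_0 + 1/2*h_1 + 2/5*h_2

Substituting h_0 = 0 and rearranging gives the linear system (I - Q) h = 1:
  [1/2, -3/10] . (h_1, h_2) = 1
  [-1/2, 3/5] . (h_1, h_2) = 1

Solving yields:
  h_1 = 6
  h_2 = 20/3

Starting state is 2, so the expected hitting time is h_2 = 20/3.

Answer: 20/3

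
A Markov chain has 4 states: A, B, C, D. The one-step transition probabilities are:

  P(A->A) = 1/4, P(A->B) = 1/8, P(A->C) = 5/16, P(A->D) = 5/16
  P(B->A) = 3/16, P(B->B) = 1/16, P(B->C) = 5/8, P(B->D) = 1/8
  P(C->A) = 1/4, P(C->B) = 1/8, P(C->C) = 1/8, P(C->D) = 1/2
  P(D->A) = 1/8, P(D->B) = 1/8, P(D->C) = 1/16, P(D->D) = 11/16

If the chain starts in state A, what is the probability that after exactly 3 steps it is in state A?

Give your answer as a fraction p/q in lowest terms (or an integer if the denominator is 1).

Computing P^3 by repeated multiplication:
P^1 =
  A: [1/4, 1/8, 5/16, 5/16]
  B: [3/16, 1/16, 5/8, 1/8]
  C: [1/4, 1/8, 1/8, 1/2]
  D: [1/8, 1/8, 1/16, 11/16]
P^2 =
  A: [13/64, 15/128, 55/256, 119/256]
  B: [59/256, 31/256, 47/256, 119/256]
  C: [23/128, 15/128, 13/64, 1/2]
  D: [5/32, 15/128, 43/256, 143/256]
P^3 =
  A: [189/1024, 241/2048, 789/4096, 2069/4096]
  B: [755/4096, 481/4096, 409/2048, 1021/2048]
  C: [369/2048, 241/2048, 381/2048, 1057/2048]
  D: [177/1024, 241/2048, 729/4096, 2177/4096]

(P^3)[A -> A] = 189/1024

Answer: 189/1024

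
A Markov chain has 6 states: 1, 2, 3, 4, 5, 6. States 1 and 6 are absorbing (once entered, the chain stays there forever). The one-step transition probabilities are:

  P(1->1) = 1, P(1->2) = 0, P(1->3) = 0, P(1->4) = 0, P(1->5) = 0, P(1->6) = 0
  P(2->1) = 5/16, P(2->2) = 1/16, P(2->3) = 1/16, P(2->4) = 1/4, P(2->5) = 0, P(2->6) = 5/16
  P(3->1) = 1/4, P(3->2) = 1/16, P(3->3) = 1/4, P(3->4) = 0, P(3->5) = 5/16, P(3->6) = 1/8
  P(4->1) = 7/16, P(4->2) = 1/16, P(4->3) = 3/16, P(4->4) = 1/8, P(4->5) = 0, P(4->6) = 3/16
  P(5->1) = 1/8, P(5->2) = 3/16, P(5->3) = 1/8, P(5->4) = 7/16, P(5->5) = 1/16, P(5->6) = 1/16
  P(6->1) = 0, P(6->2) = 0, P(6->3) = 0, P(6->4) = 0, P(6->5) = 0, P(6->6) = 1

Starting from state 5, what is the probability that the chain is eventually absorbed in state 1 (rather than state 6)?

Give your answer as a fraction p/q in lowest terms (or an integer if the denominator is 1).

Let a_i = P(absorbed in 1 | start in state i).
Boundary conditions: a_1 = 1, a_6 = 0.
For each transient state i, a_i = sum_j P(i->j) * a_j:
  a_2 = 5/16*a_1 + 1/16*a_2 + 1/16*a_3 + 1/4*a_4 + 0*a_5 + 5/16*a_6
  a_3 = 1/4*a_1 + 1/16*a_2 + 1/4*a_3 + 0*a_4 + 5/16*a_5 + 1/8*a_6
  a_4 = 7/16*a_1 + 1/16*a_2 + 3/16*a_3 + 1/8*a_4 + 0*a_5 + 3/16*a_6
  a_5 = 1/8*a_1 + 3/16*a_2 + 1/8*a_3 + 7/16*a_4 + 1/16*a_5 + 1/16*a_6

Substituting a_1 = 1 and a_6 = 0, rearrange to (I - Q) a = r where r[i] = P(i -> 1):
  [15/16, -1/16, -1/4, 0] . (a_2, a_3, a_4, a_5) = 5/16
  [-1/16, 3/4, 0, -5/16] . (a_2, a_3, a_4, a_5) = 1/4
  [-1/16, -3/16, 7/8, 0] . (a_2, a_3, a_4, a_5) = 7/16
  [-3/16, -1/8, -7/16, 15/16] . (a_2, a_3, a_4, a_5) = 1/8

Solving yields:
  a_2 = 140/251
  a_3 = 2121/3263
  a_4 = 2216/3263
  a_5 = 2116/3263

Starting state is 5, so the absorption probability is a_5 = 2116/3263.

Answer: 2116/3263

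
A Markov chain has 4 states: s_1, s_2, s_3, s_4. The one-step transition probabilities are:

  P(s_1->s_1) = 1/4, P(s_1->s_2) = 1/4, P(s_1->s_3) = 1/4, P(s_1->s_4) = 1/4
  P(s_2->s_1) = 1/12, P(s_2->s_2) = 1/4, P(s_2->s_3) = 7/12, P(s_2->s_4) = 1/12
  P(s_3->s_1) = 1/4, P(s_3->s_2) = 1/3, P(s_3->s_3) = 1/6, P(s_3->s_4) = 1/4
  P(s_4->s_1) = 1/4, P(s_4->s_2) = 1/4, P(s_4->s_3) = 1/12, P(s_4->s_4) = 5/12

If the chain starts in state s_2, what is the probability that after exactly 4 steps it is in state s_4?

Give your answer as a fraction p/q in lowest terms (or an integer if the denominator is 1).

Answer: 2531/10368

Derivation:
Computing P^4 by repeated multiplication:
P^1 =
  s_1: [1/4, 1/4, 1/4, 1/4]
  s_2: [1/12, 1/4, 7/12, 1/12]
  s_3: [1/4, 1/3, 1/6, 1/4]
  s_4: [1/4, 1/4, 1/12, 5/12]
P^2 =
  s_1: [5/24, 13/48, 13/48, 1/4]
  s_2: [5/24, 43/144, 13/48, 2/9]
  s_3: [7/36, 19/72, 11/36, 17/72]
  s_4: [5/24, 37/144, 37/144, 5/18]
P^3 =
  s_1: [59/288, 157/576, 53/192, 71/288]
  s_2: [173/864, 157/576, 167/576, 205/864]
  s_3: [89/432, 119/432, 59/216, 53/216]
  s_4: [179/864, 469/1728, 463/1728, 73/288]
P^4 =
  s_1: [707/3456, 629/2304, 1913/6912, 283/1152]
  s_2: [707/3456, 1895/6912, 5747/20736, 2531/10368]
  s_3: [529/2592, 707/2592, 721/2592, 635/2592]
  s_4: [2123/10368, 5647/20736, 1907/6912, 2561/10368]

(P^4)[s_2 -> s_4] = 2531/10368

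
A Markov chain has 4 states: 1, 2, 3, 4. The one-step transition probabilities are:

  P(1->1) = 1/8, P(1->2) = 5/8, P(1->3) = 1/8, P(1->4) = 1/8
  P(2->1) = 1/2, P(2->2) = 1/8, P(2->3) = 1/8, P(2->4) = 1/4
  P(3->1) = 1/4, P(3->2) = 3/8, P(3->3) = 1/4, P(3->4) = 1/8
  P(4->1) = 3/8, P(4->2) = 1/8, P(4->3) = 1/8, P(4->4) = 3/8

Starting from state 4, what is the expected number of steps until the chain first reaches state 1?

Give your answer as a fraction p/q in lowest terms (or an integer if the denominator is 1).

Answer: 448/169

Derivation:
Let h_i = expected steps to first reach 1 from state i.
Boundary: h_1 = 0.
First-step equations for the other states:
  h_2 = 1 + 1/2*h_1 + 1/8*h_2 + 1/8*h_3 + 1/4*h_4
  h_3 = 1 + 1/4*h_1 + 3/8*h_2 + 1/4*h_3 + 1/8*h_4
  h_4 = 1 + 3/8*h_1 + 1/8*h_2 + 1/8*h_3 + 3/8*h_4

Substituting h_1 = 0 and rearranging gives the linear system (I - Q) h = 1:
  [7/8, -1/8, -1/4] . (h_2, h_3, h_4) = 1
  [-3/8, 3/4, -1/8] . (h_2, h_3, h_4) = 1
  [-1/8, -1/8, 5/8] . (h_2, h_3, h_4) = 1

Solving yields:
  h_2 = 392/169
  h_3 = 496/169
  h_4 = 448/169

Starting state is 4, so the expected hitting time is h_4 = 448/169.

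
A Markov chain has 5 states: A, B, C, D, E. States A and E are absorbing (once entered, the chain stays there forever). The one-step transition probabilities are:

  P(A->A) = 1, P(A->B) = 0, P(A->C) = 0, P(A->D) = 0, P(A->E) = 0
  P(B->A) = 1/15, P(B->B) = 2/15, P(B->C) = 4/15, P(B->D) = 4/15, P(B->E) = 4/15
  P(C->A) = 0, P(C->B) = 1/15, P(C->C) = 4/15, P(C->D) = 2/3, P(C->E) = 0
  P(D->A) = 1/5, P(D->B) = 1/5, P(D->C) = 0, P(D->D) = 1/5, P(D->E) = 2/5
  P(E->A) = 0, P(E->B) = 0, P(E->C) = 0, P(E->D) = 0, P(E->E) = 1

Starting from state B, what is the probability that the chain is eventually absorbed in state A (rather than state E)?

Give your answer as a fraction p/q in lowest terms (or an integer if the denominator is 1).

Let a_i = P(absorbed in A | start in state i).
Boundary conditions: a_A = 1, a_E = 0.
For each transient state i, a_i = sum_j P(i->j) * a_j:
  a_B = 1/15*a_A + 2/15*a_B + 4/15*a_C + 4/15*a_D + 4/15*a_E
  a_C = 0*a_A + 1/15*a_B + 4/15*a_C + 2/3*a_D + 0*a_E
  a_D = 1/5*a_A + 1/5*a_B + 0*a_C + 1/5*a_D + 2/5*a_E

Substituting a_A = 1 and a_E = 0, rearrange to (I - Q) a = r where r[i] = P(i -> A):
  [13/15, -4/15, -4/15] . (a_B, a_C, a_D) = 1/15
  [-1/15, 11/15, -2/3] . (a_B, a_C, a_D) = 0
  [-1/5, 0, 4/5] . (a_B, a_C, a_D) = 1/5

Solving yields:
  a_B = 16/59
  a_C = 37/118
  a_D = 75/236

Starting state is B, so the absorption probability is a_B = 16/59.

Answer: 16/59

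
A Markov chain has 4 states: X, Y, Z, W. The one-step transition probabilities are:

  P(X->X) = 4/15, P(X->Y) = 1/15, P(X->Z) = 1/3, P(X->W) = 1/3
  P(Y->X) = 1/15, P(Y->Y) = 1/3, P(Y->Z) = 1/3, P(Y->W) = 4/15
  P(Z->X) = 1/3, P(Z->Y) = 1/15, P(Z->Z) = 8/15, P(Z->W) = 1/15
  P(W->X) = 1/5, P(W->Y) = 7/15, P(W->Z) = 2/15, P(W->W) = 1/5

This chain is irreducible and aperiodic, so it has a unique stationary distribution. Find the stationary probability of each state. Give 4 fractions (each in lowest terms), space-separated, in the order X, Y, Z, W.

Answer: 521/2184 18/91 803/2184 107/546

Derivation:
The stationary distribution satisfies pi = pi * P, i.e.:
  pi_X = 4/15*pi_X + 1/15*pi_Y + 1/3*pi_Z + 1/5*pi_W
  pi_Y = 1/15*pi_X + 1/3*pi_Y + 1/15*pi_Z + 7/15*pi_W
  pi_Z = 1/3*pi_X + 1/3*pi_Y + 8/15*pi_Z + 2/15*pi_W
  pi_W = 1/3*pi_X + 4/15*pi_Y + 1/15*pi_Z + 1/5*pi_W
with normalization: pi_X + pi_Y + pi_Z + pi_W = 1.

Using the first 3 balance equations plus normalization, the linear system A*pi = b is:
  [-11/15, 1/15, 1/3, 1/5] . pi = 0
  [1/15, -2/3, 1/15, 7/15] . pi = 0
  [1/3, 1/3, -7/15, 2/15] . pi = 0
  [1, 1, 1, 1] . pi = 1

Solving yields:
  pi_X = 521/2184
  pi_Y = 18/91
  pi_Z = 803/2184
  pi_W = 107/546

Verification (pi * P):
  521/2184*4/15 + 18/91*1/15 + 803/2184*1/3 + 107/546*1/5 = 521/2184 = pi_X  (ok)
  521/2184*1/15 + 18/91*1/3 + 803/2184*1/15 + 107/546*7/15 = 18/91 = pi_Y  (ok)
  521/2184*1/3 + 18/91*1/3 + 803/2184*8/15 + 107/546*2/15 = 803/2184 = pi_Z  (ok)
  521/2184*1/3 + 18/91*4/15 + 803/2184*1/15 + 107/546*1/5 = 107/546 = pi_W  (ok)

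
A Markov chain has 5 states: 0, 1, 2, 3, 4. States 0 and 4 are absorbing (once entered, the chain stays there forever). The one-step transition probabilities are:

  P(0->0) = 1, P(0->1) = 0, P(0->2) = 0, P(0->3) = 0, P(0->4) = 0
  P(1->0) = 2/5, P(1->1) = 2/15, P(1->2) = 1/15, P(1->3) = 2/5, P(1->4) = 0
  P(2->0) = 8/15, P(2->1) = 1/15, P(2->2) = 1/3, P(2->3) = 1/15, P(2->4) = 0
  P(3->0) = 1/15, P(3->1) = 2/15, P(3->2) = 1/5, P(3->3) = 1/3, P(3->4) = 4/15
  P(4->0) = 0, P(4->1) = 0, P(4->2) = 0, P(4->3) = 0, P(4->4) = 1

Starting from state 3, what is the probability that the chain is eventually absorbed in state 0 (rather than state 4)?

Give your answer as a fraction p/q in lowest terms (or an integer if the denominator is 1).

Let a_i = P(absorbed in 0 | start in state i).
Boundary conditions: a_0 = 1, a_4 = 0.
For each transient state i, a_i = sum_j P(i->j) * a_j:
  a_1 = 2/5*a_0 + 2/15*a_1 + 1/15*a_2 + 2/5*a_3 + 0*a_4
  a_2 = 8/15*a_0 + 1/15*a_1 + 1/3*a_2 + 1/15*a_3 + 0*a_4
  a_3 = 1/15*a_0 + 2/15*a_1 + 1/5*a_2 + 1/3*a_3 + 4/15*a_4

Substituting a_0 = 1 and a_4 = 0, rearrange to (I - Q) a = r where r[i] = P(i -> 0):
  [13/15, -1/15, -2/5] . (a_1, a_2, a_3) = 2/5
  [-1/15, 2/3, -1/15] . (a_1, a_2, a_3) = 8/15
  [-2/15, -1/5, 2/3] . (a_1, a_2, a_3) = 1/15

Solving yields:
  a_1 = 867/1111
  a_2 = 1035/1111
  a_3 = 595/1111

Starting state is 3, so the absorption probability is a_3 = 595/1111.

Answer: 595/1111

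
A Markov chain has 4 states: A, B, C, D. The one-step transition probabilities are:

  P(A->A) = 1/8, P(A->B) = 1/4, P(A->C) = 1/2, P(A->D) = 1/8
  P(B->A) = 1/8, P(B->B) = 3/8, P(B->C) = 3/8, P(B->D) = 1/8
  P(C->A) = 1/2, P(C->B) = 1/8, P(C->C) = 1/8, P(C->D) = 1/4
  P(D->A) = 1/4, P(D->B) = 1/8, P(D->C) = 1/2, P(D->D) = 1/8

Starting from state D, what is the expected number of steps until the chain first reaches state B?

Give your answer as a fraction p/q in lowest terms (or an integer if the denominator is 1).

Let h_i = expected steps to first reach B from state i.
Boundary: h_B = 0.
First-step equations for the other states:
  h_A = 1 + 1/8*h_A + 1/4*h_B + 1/2*h_C + 1/8*h_D
  h_C = 1 + 1/2*h_A + 1/8*h_B + 1/8*h_C + 1/4*h_D
  h_D = 1 + 1/4*h_A + 1/8*h_B + 1/2*h_C + 1/8*h_D

Substituting h_B = 0 and rearranging gives the linear system (I - Q) h = 1:
  [7/8, -1/2, -1/8] . (h_A, h_C, h_D) = 1
  [-1/2, 7/8, -1/4] . (h_A, h_C, h_D) = 1
  [-1/4, -1/2, 7/8] . (h_A, h_C, h_D) = 1

Solving yields:
  h_A = 704/129
  h_C = 776/129
  h_D = 264/43

Starting state is D, so the expected hitting time is h_D = 264/43.

Answer: 264/43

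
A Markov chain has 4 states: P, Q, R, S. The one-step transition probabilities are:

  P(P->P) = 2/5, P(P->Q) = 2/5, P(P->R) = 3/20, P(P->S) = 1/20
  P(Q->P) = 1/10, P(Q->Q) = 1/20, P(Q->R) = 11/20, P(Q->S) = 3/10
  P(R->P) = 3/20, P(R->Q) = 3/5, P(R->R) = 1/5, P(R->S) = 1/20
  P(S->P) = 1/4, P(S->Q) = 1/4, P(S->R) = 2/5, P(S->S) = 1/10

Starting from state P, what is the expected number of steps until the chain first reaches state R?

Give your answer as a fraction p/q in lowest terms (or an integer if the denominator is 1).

Let h_i = expected steps to first reach R from state i.
Boundary: h_R = 0.
First-step equations for the other states:
  h_P = 1 + 2/5*h_P + 2/5*h_Q + 3/20*h_R + 1/20*h_S
  h_Q = 1 + 1/10*h_P + 1/20*h_Q + 11/20*h_R + 3/10*h_S
  h_S = 1 + 1/4*h_P + 1/4*h_Q + 2/5*h_R + 1/10*h_S

Substituting h_R = 0 and rearranging gives the linear system (I - Q) h = 1:
  [3/5, -2/5, -1/20] . (h_P, h_Q, h_S) = 1
  [-1/10, 19/20, -3/10] . (h_P, h_Q, h_S) = 1
  [-1/4, -1/4, 9/10] . (h_P, h_Q, h_S) = 1

Solving yields:
  h_P = 3520/1037
  h_Q = 2340/1037
  h_S = 2780/1037

Starting state is P, so the expected hitting time is h_P = 3520/1037.

Answer: 3520/1037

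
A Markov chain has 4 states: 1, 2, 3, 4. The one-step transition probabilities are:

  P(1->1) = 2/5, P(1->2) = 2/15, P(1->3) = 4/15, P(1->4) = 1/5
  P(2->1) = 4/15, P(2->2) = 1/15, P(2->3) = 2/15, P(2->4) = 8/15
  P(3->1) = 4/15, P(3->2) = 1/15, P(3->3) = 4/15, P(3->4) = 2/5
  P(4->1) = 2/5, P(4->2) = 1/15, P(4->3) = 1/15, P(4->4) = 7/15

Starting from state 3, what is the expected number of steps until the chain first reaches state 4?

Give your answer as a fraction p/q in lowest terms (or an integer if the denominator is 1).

Answer: 2925/1024

Derivation:
Let h_i = expected steps to first reach 4 from state i.
Boundary: h_4 = 0.
First-step equations for the other states:
  h_1 = 1 + 2/5*h_1 + 2/15*h_2 + 4/15*h_3 + 1/5*h_4
  h_2 = 1 + 4/15*h_1 + 1/15*h_2 + 2/15*h_3 + 8/15*h_4
  h_3 = 1 + 4/15*h_1 + 1/15*h_2 + 4/15*h_3 + 2/5*h_4

Substituting h_4 = 0 and rearranging gives the linear system (I - Q) h = 1:
  [3/5, -2/15, -4/15] . (h_1, h_2, h_3) = 1
  [-4/15, 14/15, -2/15] . (h_1, h_2, h_3) = 1
  [-4/15, -1/15, 11/15] . (h_1, h_2, h_3) = 1

Solving yields:
  h_1 = 1785/512
  h_2 = 2535/1024
  h_3 = 2925/1024

Starting state is 3, so the expected hitting time is h_3 = 2925/1024.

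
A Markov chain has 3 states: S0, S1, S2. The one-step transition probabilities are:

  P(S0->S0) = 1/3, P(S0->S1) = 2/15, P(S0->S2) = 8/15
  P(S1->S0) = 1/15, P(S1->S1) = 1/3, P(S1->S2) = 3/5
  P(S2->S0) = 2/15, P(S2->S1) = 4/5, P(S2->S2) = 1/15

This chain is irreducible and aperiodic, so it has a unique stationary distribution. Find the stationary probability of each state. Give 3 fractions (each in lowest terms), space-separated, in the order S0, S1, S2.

Answer: 16/127 62/127 49/127

Derivation:
The stationary distribution satisfies pi = pi * P, i.e.:
  pi_S0 = 1/3*pi_S0 + 1/15*pi_S1 + 2/15*pi_S2
  pi_S1 = 2/15*pi_S0 + 1/3*pi_S1 + 4/5*pi_S2
  pi_S2 = 8/15*pi_S0 + 3/5*pi_S1 + 1/15*pi_S2
with normalization: pi_S0 + pi_S1 + pi_S2 = 1.

Using the first 2 balance equations plus normalization, the linear system A*pi = b is:
  [-2/3, 1/15, 2/15] . pi = 0
  [2/15, -2/3, 4/5] . pi = 0
  [1, 1, 1] . pi = 1

Solving yields:
  pi_S0 = 16/127
  pi_S1 = 62/127
  pi_S2 = 49/127

Verification (pi * P):
  16/127*1/3 + 62/127*1/15 + 49/127*2/15 = 16/127 = pi_S0  (ok)
  16/127*2/15 + 62/127*1/3 + 49/127*4/5 = 62/127 = pi_S1  (ok)
  16/127*8/15 + 62/127*3/5 + 49/127*1/15 = 49/127 = pi_S2  (ok)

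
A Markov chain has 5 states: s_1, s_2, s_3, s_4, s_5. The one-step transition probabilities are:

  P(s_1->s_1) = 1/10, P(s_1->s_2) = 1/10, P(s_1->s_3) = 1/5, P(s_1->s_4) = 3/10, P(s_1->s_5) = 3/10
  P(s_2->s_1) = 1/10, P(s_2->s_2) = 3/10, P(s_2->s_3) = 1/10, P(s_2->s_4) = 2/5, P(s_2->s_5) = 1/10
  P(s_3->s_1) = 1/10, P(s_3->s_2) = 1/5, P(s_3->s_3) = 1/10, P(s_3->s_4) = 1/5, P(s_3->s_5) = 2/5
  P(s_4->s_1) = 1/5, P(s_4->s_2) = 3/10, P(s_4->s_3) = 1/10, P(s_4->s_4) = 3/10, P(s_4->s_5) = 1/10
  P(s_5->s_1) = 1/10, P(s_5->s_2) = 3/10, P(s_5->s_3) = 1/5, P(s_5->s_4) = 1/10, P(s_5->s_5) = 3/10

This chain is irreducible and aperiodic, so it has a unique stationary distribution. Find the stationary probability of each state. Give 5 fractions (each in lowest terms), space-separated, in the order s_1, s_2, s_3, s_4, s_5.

The stationary distribution satisfies pi = pi * P, i.e.:
  pi_s_1 = 1/10*pi_s_1 + 1/10*pi_s_2 + 1/10*pi_s_3 + 1/5*pi_s_4 + 1/10*pi_s_5
  pi_s_2 = 1/10*pi_s_1 + 3/10*pi_s_2 + 1/5*pi_s_3 + 3/10*pi_s_4 + 3/10*pi_s_5
  pi_s_3 = 1/5*pi_s_1 + 1/10*pi_s_2 + 1/10*pi_s_3 + 1/10*pi_s_4 + 1/5*pi_s_5
  pi_s_4 = 3/10*pi_s_1 + 2/5*pi_s_2 + 1/5*pi_s_3 + 3/10*pi_s_4 + 1/10*pi_s_5
  pi_s_5 = 3/10*pi_s_1 + 1/10*pi_s_2 + 2/5*pi_s_3 + 1/10*pi_s_4 + 3/10*pi_s_5
with normalization: pi_s_1 + pi_s_2 + pi_s_3 + pi_s_4 + pi_s_5 = 1.

Using the first 4 balance equations plus normalization, the linear system A*pi = b is:
  [-9/10, 1/10, 1/10, 1/5, 1/10] . pi = 0
  [1/10, -7/10, 1/5, 3/10, 3/10] . pi = 0
  [1/5, 1/10, -9/10, 1/10, 1/5] . pi = 0
  [3/10, 2/5, 1/5, -7/10, 1/10] . pi = 0
  [1, 1, 1, 1, 1] . pi = 1

Solving yields:
  pi_s_1 = 549/4318
  pi_s_2 = 564/2159
  pi_s_3 = 288/2159
  pi_s_4 = 586/2159
  pi_s_5 = 893/4318

Verification (pi * P):
  549/4318*1/10 + 564/2159*1/10 + 288/2159*1/10 + 586/2159*1/5 + 893/4318*1/10 = 549/4318 = pi_s_1  (ok)
  549/4318*1/10 + 564/2159*3/10 + 288/2159*1/5 + 586/2159*3/10 + 893/4318*3/10 = 564/2159 = pi_s_2  (ok)
  549/4318*1/5 + 564/2159*1/10 + 288/2159*1/10 + 586/2159*1/10 + 893/4318*1/5 = 288/2159 = pi_s_3  (ok)
  549/4318*3/10 + 564/2159*2/5 + 288/2159*1/5 + 586/2159*3/10 + 893/4318*1/10 = 586/2159 = pi_s_4  (ok)
  549/4318*3/10 + 564/2159*1/10 + 288/2159*2/5 + 586/2159*1/10 + 893/4318*3/10 = 893/4318 = pi_s_5  (ok)

Answer: 549/4318 564/2159 288/2159 586/2159 893/4318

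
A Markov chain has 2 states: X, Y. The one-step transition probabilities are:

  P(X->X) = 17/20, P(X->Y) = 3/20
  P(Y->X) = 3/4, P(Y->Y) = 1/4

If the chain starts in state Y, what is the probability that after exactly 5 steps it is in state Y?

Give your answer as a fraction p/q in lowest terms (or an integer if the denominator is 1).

Computing P^5 by repeated multiplication:
P^1 =
  X: [17/20, 3/20]
  Y: [3/4, 1/4]
P^2 =
  X: [167/200, 33/200]
  Y: [33/40, 7/40]
P^3 =
  X: [1667/2000, 333/2000]
  Y: [333/400, 67/400]
P^4 =
  X: [16667/20000, 3333/20000]
  Y: [3333/4000, 667/4000]
P^5 =
  X: [166667/200000, 33333/200000]
  Y: [33333/40000, 6667/40000]

(P^5)[Y -> Y] = 6667/40000

Answer: 6667/40000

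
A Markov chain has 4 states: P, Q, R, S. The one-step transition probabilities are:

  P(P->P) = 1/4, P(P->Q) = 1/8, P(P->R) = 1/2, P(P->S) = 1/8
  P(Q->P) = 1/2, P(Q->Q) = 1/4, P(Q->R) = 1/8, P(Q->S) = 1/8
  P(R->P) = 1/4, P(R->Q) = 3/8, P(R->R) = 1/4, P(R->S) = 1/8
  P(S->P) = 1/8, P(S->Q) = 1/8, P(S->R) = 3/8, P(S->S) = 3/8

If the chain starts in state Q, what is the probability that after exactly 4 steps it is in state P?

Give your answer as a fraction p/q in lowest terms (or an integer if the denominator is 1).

Answer: 37/128

Derivation:
Computing P^4 by repeated multiplication:
P^1 =
  P: [1/4, 1/8, 1/2, 1/8]
  Q: [1/2, 1/4, 1/8, 1/8]
  R: [1/4, 3/8, 1/4, 1/8]
  S: [1/8, 1/8, 3/8, 3/8]
P^2 =
  P: [17/64, 17/64, 5/16, 5/32]
  Q: [19/64, 3/16, 23/64, 5/32]
  R: [21/64, 15/64, 9/32, 5/32]
  S: [15/64, 15/64, 5/16, 7/32]
P^3 =
  P: [19/64, 121/512, 155/512, 21/128]
  Q: [71/256, 61/256, 41/128, 21/128]
  R: [37/128, 115/512, 165/512, 21/128]
  S: [9/32, 119/512, 157/512, 23/128]
P^4 =
  P: [591/2048, 943/4096, 1291/4096, 85/512]
  Q: [37/128, 481/2048, 635/2048, 85/512]
  R: [585/2048, 957/4096, 1289/4096, 85/512]
  S: [585/2048, 945/4096, 1285/4096, 87/512]

(P^4)[Q -> P] = 37/128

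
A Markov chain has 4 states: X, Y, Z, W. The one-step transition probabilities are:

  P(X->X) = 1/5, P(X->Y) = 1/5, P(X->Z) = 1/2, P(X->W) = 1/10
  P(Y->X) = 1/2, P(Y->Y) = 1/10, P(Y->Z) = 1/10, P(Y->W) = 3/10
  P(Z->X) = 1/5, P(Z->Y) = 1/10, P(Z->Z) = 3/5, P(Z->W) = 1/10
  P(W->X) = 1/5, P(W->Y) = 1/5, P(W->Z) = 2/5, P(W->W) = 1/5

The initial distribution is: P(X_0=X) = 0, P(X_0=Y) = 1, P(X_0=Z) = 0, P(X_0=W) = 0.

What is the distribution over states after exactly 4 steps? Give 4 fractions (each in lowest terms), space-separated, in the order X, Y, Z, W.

Answer: 1207/5000 281/2000 2377/5000 1427/10000

Derivation:
Propagating the distribution step by step (d_{t+1} = d_t * P):
d_0 = (X=0, Y=1, Z=0, W=0)
  d_1[X] = 0*1/5 + 1*1/2 + 0*1/5 + 0*1/5 = 1/2
  d_1[Y] = 0*1/5 + 1*1/10 + 0*1/10 + 0*1/5 = 1/10
  d_1[Z] = 0*1/2 + 1*1/10 + 0*3/5 + 0*2/5 = 1/10
  d_1[W] = 0*1/10 + 1*3/10 + 0*1/10 + 0*1/5 = 3/10
d_1 = (X=1/2, Y=1/10, Z=1/10, W=3/10)
  d_2[X] = 1/2*1/5 + 1/10*1/2 + 1/10*1/5 + 3/10*1/5 = 23/100
  d_2[Y] = 1/2*1/5 + 1/10*1/10 + 1/10*1/10 + 3/10*1/5 = 9/50
  d_2[Z] = 1/2*1/2 + 1/10*1/10 + 1/10*3/5 + 3/10*2/5 = 11/25
  d_2[W] = 1/2*1/10 + 1/10*3/10 + 1/10*1/10 + 3/10*1/5 = 3/20
d_2 = (X=23/100, Y=9/50, Z=11/25, W=3/20)
  d_3[X] = 23/100*1/5 + 9/50*1/2 + 11/25*1/5 + 3/20*1/5 = 127/500
  d_3[Y] = 23/100*1/5 + 9/50*1/10 + 11/25*1/10 + 3/20*1/5 = 69/500
  d_3[Z] = 23/100*1/2 + 9/50*1/10 + 11/25*3/5 + 3/20*2/5 = 457/1000
  d_3[W] = 23/100*1/10 + 9/50*3/10 + 11/25*1/10 + 3/20*1/5 = 151/1000
d_3 = (X=127/500, Y=69/500, Z=457/1000, W=151/1000)
  d_4[X] = 127/500*1/5 + 69/500*1/2 + 457/1000*1/5 + 151/1000*1/5 = 1207/5000
  d_4[Y] = 127/500*1/5 + 69/500*1/10 + 457/1000*1/10 + 151/1000*1/5 = 281/2000
  d_4[Z] = 127/500*1/2 + 69/500*1/10 + 457/1000*3/5 + 151/1000*2/5 = 2377/5000
  d_4[W] = 127/500*1/10 + 69/500*3/10 + 457/1000*1/10 + 151/1000*1/5 = 1427/10000
d_4 = (X=1207/5000, Y=281/2000, Z=2377/5000, W=1427/10000)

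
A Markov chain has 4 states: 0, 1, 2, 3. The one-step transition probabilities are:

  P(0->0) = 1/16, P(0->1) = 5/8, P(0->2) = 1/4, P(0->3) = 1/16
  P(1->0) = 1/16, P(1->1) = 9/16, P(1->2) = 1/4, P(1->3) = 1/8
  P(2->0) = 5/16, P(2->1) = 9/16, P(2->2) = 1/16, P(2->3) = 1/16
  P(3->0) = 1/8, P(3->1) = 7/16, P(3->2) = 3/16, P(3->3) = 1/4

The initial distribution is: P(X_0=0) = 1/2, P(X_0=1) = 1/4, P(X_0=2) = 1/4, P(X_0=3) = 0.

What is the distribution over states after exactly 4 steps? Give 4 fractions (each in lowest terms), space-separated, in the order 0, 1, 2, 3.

Answer: 31705/262144 145547/262144 26779/131072 15667/131072

Derivation:
Propagating the distribution step by step (d_{t+1} = d_t * P):
d_0 = (0=1/2, 1=1/4, 2=1/4, 3=0)
  d_1[0] = 1/2*1/16 + 1/4*1/16 + 1/4*5/16 + 0*1/8 = 1/8
  d_1[1] = 1/2*5/8 + 1/4*9/16 + 1/4*9/16 + 0*7/16 = 19/32
  d_1[2] = 1/2*1/4 + 1/4*1/4 + 1/4*1/16 + 0*3/16 = 13/64
  d_1[3] = 1/2*1/16 + 1/4*1/8 + 1/4*1/16 + 0*1/4 = 5/64
d_1 = (0=1/8, 1=19/32, 2=13/64, 3=5/64)
  d_2[0] = 1/8*1/16 + 19/32*1/16 + 13/64*5/16 + 5/64*1/8 = 121/1024
  d_2[1] = 1/8*5/8 + 19/32*9/16 + 13/64*9/16 + 5/64*7/16 = 287/512
  d_2[2] = 1/8*1/4 + 19/32*1/4 + 13/64*1/16 + 5/64*3/16 = 53/256
  d_2[3] = 1/8*1/16 + 19/32*1/8 + 13/64*1/16 + 5/64*1/4 = 117/1024
d_2 = (0=121/1024, 1=287/512, 2=53/256, 3=117/1024)
  d_3[0] = 121/1024*1/16 + 287/512*1/16 + 53/256*5/16 + 117/1024*1/8 = 1989/16384
  d_3[1] = 121/1024*5/8 + 287/512*9/16 + 53/256*9/16 + 117/1024*7/16 = 9103/16384
  d_3[2] = 121/1024*1/4 + 287/512*1/4 + 53/256*1/16 + 117/1024*3/16 = 3343/16384
  d_3[3] = 121/1024*1/16 + 287/512*1/8 + 53/256*1/16 + 117/1024*1/4 = 1949/16384
d_3 = (0=1989/16384, 1=9103/16384, 2=3343/16384, 3=1949/16384)
  d_4[0] = 1989/16384*1/16 + 9103/16384*1/16 + 3343/16384*5/16 + 1949/16384*1/8 = 31705/262144
  d_4[1] = 1989/16384*5/8 + 9103/16384*9/16 + 3343/16384*9/16 + 1949/16384*7/16 = 145547/262144
  d_4[2] = 1989/16384*1/4 + 9103/16384*1/4 + 3343/16384*1/16 + 1949/16384*3/16 = 26779/131072
  d_4[3] = 1989/16384*1/16 + 9103/16384*1/8 + 3343/16384*1/16 + 1949/16384*1/4 = 15667/131072
d_4 = (0=31705/262144, 1=145547/262144, 2=26779/131072, 3=15667/131072)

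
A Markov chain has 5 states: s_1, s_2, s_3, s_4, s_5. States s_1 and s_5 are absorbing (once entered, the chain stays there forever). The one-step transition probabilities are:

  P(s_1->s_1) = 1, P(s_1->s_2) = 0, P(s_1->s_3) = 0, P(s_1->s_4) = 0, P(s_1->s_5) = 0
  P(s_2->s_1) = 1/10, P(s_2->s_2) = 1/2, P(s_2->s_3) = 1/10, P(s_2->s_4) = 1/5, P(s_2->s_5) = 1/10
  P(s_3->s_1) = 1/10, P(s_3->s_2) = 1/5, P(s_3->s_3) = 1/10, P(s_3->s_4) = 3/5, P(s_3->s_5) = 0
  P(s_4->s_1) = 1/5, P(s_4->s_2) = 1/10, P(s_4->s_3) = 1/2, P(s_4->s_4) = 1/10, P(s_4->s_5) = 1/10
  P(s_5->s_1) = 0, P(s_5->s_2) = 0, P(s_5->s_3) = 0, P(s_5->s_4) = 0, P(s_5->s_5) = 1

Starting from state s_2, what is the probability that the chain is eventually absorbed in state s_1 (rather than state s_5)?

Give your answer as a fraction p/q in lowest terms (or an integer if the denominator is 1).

Answer: 118/193

Derivation:
Let a_i = P(absorbed in s_1 | start in state i).
Boundary conditions: a_s_1 = 1, a_s_5 = 0.
For each transient state i, a_i = sum_j P(i->j) * a_j:
  a_s_2 = 1/10*a_s_1 + 1/2*a_s_2 + 1/10*a_s_3 + 1/5*a_s_4 + 1/10*a_s_5
  a_s_3 = 1/10*a_s_1 + 1/5*a_s_2 + 1/10*a_s_3 + 3/5*a_s_4 + 0*a_s_5
  a_s_4 = 1/5*a_s_1 + 1/10*a_s_2 + 1/2*a_s_3 + 1/10*a_s_4 + 1/10*a_s_5

Substituting a_s_1 = 1 and a_s_5 = 0, rearrange to (I - Q) a = r where r[i] = P(i -> s_1):
  [1/2, -1/10, -1/5] . (a_s_2, a_s_3, a_s_4) = 1/10
  [-1/5, 9/10, -3/5] . (a_s_2, a_s_3, a_s_4) = 1/10
  [-1/10, -1/2, 9/10] . (a_s_2, a_s_3, a_s_4) = 1/5

Solving yields:
  a_s_2 = 118/193
  a_s_3 = 135/193
  a_s_4 = 131/193

Starting state is s_2, so the absorption probability is a_s_2 = 118/193.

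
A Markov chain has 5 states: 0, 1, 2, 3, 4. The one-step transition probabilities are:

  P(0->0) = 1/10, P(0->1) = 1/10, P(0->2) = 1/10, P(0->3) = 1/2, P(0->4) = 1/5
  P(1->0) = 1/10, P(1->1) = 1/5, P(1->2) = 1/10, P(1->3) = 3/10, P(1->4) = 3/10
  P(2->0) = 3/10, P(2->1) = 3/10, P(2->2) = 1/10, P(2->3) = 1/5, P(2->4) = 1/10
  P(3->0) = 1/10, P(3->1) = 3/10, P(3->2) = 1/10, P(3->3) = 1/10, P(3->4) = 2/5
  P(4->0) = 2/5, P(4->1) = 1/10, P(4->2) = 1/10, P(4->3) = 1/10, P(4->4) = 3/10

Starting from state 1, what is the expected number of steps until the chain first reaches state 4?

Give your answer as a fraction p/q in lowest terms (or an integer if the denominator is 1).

Let h_i = expected steps to first reach 4 from state i.
Boundary: h_4 = 0.
First-step equations for the other states:
  h_0 = 1 + 1/10*h_0 + 1/10*h_1 + 1/10*h_2 + 1/2*h_3 + 1/5*h_4
  h_1 = 1 + 1/10*h_0 + 1/5*h_1 + 1/10*h_2 + 3/10*h_3 + 3/10*h_4
  h_2 = 1 + 3/10*h_0 + 3/10*h_1 + 1/10*h_2 + 1/5*h_3 + 1/10*h_4
  h_3 = 1 + 1/10*h_0 + 3/10*h_1 + 1/10*h_2 + 1/10*h_3 + 2/5*h_4

Substituting h_4 = 0 and rearranging gives the linear system (I - Q) h = 1:
  [9/10, -1/10, -1/10, -1/2] . (h_0, h_1, h_2, h_3) = 1
  [-1/10, 4/5, -1/10, -3/10] . (h_0, h_1, h_2, h_3) = 1
  [-3/10, -3/10, 9/10, -1/5] . (h_0, h_1, h_2, h_3) = 1
  [-1/10, -3/10, -1/10, 9/10] . (h_0, h_1, h_2, h_3) = 1

Solving yields:
  h_0 = 1300/353
  h_1 = 1200/353
  h_2 = 1470/353
  h_3 = 1100/353

Starting state is 1, so the expected hitting time is h_1 = 1200/353.

Answer: 1200/353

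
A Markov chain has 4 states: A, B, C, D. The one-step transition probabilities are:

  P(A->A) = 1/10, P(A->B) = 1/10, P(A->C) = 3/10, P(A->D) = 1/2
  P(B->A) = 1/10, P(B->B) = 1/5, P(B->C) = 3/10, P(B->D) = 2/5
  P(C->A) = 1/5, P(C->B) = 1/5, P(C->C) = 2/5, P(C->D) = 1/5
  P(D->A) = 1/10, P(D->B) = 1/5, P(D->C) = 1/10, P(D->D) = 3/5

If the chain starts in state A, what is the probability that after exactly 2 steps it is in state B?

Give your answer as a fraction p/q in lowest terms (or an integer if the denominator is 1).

Computing P^2 by repeated multiplication:
P^1 =
  A: [1/10, 1/10, 3/10, 1/2]
  B: [1/10, 1/5, 3/10, 2/5]
  C: [1/5, 1/5, 2/5, 1/5]
  D: [1/10, 1/5, 1/10, 3/5]
P^2 =
  A: [13/100, 19/100, 23/100, 9/20]
  B: [13/100, 19/100, 1/4, 43/100]
  C: [7/50, 9/50, 3/10, 19/50]
  D: [11/100, 19/100, 19/100, 51/100]

(P^2)[A -> B] = 19/100

Answer: 19/100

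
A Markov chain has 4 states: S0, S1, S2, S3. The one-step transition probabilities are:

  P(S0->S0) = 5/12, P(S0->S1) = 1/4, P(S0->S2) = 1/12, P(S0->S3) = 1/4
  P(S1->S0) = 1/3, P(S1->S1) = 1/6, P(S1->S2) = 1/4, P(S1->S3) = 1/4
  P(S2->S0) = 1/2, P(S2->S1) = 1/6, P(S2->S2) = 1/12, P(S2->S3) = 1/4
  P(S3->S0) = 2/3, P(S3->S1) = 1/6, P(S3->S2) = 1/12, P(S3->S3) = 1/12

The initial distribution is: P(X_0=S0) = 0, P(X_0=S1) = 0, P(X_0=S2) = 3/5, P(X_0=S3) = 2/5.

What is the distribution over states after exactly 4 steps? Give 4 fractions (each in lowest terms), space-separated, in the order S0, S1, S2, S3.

Answer: 5999/12960 133/648 761/6480 2779/12960

Derivation:
Propagating the distribution step by step (d_{t+1} = d_t * P):
d_0 = (S0=0, S1=0, S2=3/5, S3=2/5)
  d_1[S0] = 0*5/12 + 0*1/3 + 3/5*1/2 + 2/5*2/3 = 17/30
  d_1[S1] = 0*1/4 + 0*1/6 + 3/5*1/6 + 2/5*1/6 = 1/6
  d_1[S2] = 0*1/12 + 0*1/4 + 3/5*1/12 + 2/5*1/12 = 1/12
  d_1[S3] = 0*1/4 + 0*1/4 + 3/5*1/4 + 2/5*1/12 = 11/60
d_1 = (S0=17/30, S1=1/6, S2=1/12, S3=11/60)
  d_2[S0] = 17/30*5/12 + 1/6*1/3 + 1/12*1/2 + 11/60*2/3 = 41/90
  d_2[S1] = 17/30*1/4 + 1/6*1/6 + 1/12*1/6 + 11/60*1/6 = 77/360
  d_2[S2] = 17/30*1/12 + 1/6*1/4 + 1/12*1/12 + 11/60*1/12 = 1/9
  d_2[S3] = 17/30*1/4 + 1/6*1/4 + 1/12*1/4 + 11/60*1/12 = 79/360
d_2 = (S0=41/90, S1=77/360, S2=1/9, S3=79/360)
  d_3[S0] = 41/90*5/12 + 77/360*1/3 + 1/9*1/2 + 79/360*2/3 = 25/54
  d_3[S1] = 41/90*1/4 + 77/360*1/6 + 1/9*1/6 + 79/360*1/6 = 221/1080
  d_3[S2] = 41/90*1/12 + 77/360*1/4 + 1/9*1/12 + 79/360*1/12 = 257/2160
  d_3[S3] = 41/90*1/4 + 77/360*1/4 + 1/9*1/4 + 79/360*1/12 = 461/2160
d_3 = (S0=25/54, S1=221/1080, S2=257/2160, S3=461/2160)
  d_4[S0] = 25/54*5/12 + 221/1080*1/3 + 257/2160*1/2 + 461/2160*2/3 = 5999/12960
  d_4[S1] = 25/54*1/4 + 221/1080*1/6 + 257/2160*1/6 + 461/2160*1/6 = 133/648
  d_4[S2] = 25/54*1/12 + 221/1080*1/4 + 257/2160*1/12 + 461/2160*1/12 = 761/6480
  d_4[S3] = 25/54*1/4 + 221/1080*1/4 + 257/2160*1/4 + 461/2160*1/12 = 2779/12960
d_4 = (S0=5999/12960, S1=133/648, S2=761/6480, S3=2779/12960)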